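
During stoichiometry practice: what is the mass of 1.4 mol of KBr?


M(KBr) = 119.0 g/mol
mass = n × M = 1.4 × 119.0 = 166.60 g

166.60 g


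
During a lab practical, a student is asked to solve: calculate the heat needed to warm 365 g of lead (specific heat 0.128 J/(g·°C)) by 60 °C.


q = mcΔT = 365 × 0.128 × 60
= 2803.20 J

2803.20 J


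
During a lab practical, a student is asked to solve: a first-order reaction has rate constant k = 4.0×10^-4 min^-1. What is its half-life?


t½ = ln2/k = 0.693147/(4.0×10^-4 min^-1)
= 1733 min

1733 min


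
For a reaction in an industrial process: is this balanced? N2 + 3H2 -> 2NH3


Equation: N2 + 3H2 -> 2NH3
Check atoms: H: 6=6, N: 2=2
Balanced

Yes, balanced


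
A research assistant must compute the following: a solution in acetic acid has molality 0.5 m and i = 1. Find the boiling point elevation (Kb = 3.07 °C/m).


ΔTb = Kb × m × i
= 3.07 × 0.5 × 1
= 1.535 °C

1.535 °C


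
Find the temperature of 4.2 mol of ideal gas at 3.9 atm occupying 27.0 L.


PV = nRT  (R = 0.08206 L·atm/(mol·K))
T = PV/(nR) = 3.9×27.0/(4.2×0.08206)
= 105.30/0.344652
= 305.53 K

305.53 K


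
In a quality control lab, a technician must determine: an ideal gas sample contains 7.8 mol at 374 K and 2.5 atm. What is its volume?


PV = nRT  (R = 0.08206 L·atm/(mol·K))
V = nRT/P = 7.8×0.08206×374/2.5
= 95.754 L

95.754 L


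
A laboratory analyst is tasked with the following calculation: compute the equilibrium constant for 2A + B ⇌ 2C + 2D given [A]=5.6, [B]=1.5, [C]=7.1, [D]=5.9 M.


Kc = [C]^2[D]^2/([A]^2[B])
= (7.1^2 × 5.9^2)/(5.6^2 × 1.5^1)
= 1754.7721/47.04
= 37.30

37.30


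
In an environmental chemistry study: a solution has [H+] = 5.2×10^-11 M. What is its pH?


pH = -log10([H+]) = -log10(5.2×10^-11)
= 11 - log10(5.2)
= 11 - 0.72
= 10.28

10.28


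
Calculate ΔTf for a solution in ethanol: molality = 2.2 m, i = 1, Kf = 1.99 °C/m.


ΔTf = Kf × m × i
= 1.99 × 2.2 × 1
= 4.378 °C

4.378 °C


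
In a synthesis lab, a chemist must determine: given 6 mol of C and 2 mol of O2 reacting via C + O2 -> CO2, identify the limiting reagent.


Mole ratio available / coefficient:
  C: 6/1 = 6.000
  O2: 2/1 = 2.000
Smaller ratio is limiting.

O2


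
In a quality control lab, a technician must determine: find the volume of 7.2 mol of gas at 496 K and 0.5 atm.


PV = nRT  (R = 0.08206 L·atm/(mol·K))
V = nRT/P = 7.2×0.08206×496/0.5
= 586.105 L

586.105 L


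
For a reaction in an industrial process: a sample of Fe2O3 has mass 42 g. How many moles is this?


M(Fe2O3) = 159.7 g/mol
n = mass/M = 42/159.7 = 0.263 mol

0.263 mol


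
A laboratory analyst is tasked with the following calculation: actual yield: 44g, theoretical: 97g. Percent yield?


% yield = actual/theoretical × 100
= 44/97 × 100
= 45.36%

45.36%


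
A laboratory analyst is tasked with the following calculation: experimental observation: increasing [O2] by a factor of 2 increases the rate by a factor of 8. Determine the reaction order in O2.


rate ∝ [O2]^n
2^n = 8 → n = 3
Order in O2: 3

3


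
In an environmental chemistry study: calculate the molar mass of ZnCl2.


M(ZnCl2) = 1×65.38 + 2×35.45
= 65.38 + 70.9
= 136.28 g/mol

136.28 g/mol


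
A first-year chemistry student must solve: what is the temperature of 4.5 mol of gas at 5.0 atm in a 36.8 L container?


PV = nRT  (R = 0.08206 L·atm/(mol·K))
T = PV/(nR) = 5.0×36.8/(4.5×0.08206)
= 184.00/0.369270
= 498.28 K

498.28 K


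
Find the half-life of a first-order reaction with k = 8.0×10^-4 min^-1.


t½ = ln2/k = 0.693147/(8.0×10^-4 min^-1)
= 866.4 min

866.4 min


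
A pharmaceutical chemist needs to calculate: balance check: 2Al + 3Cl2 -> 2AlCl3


Equation: 2Al + 3Cl2 -> 2AlCl3
Check atoms: Al: 2=2, Cl: 6=6
Balanced

Yes, balanced


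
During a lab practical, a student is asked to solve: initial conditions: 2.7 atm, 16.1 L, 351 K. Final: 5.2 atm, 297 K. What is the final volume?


P1V1/T1 = P2V2/T2
V2 = P1V1T2/(T1P2)
= 2.7×16.1×297/(351×5.2)
= 7.074 L

7.074 L


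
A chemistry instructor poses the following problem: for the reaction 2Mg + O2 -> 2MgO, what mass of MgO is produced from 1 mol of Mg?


Mole ratio MgO:Mg = 2:2
n(MgO) = 1 × 2/2 = 1.000 mol
mass = 1.000 × 40.31 = 40.31 g

40.31 g


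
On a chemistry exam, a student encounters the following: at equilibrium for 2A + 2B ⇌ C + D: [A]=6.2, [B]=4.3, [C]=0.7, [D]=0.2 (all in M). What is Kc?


Kc = [C][D]/([A]^2[B]^2)
= (0.7^1 × 0.2^1)/(6.2^2 × 4.3^2)
= 0.14/710.7556
= 1.970×10^-4

1.970×10^-4


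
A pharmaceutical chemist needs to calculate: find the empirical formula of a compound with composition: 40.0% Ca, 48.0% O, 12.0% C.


Assume 100 g sample. Moles of each element:
  Ca: 40.0/40.08 = 0.998 mol
  O: 48.0/16.0 = 3.0 mol
  C: 12.0/12.01 = 0.999 mol
Divide by smallest (0.998):
  Ca: 0.998/0.998 = 1.0
  O: 3.0/0.998 = 3.01
  C: 0.999/0.998 = 1.0
Empirical formula: CaCO3

CaCO3


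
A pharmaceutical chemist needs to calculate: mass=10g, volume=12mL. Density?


ρ = mass/volume
= 10/12
= 0.833 g/mL

0.833 g/mL


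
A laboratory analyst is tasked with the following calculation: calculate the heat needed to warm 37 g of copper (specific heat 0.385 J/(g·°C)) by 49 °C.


q = mcΔT = 37 × 0.385 × 49
= 698.01 J

698.01 J


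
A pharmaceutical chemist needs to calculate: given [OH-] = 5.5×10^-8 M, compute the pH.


pOH = -log10([OH-]) = -log10(5.5×10^-8)
= 8 - log10(5.5) = 7.26
pH = 14 - pOH = 14 - 7.26 = 6.74

6.74


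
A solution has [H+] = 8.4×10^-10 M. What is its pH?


pH = -log10([H+]) = -log10(8.4×10^-10)
= 10 - log10(8.4)
= 10 - 0.92
= 9.08

9.08


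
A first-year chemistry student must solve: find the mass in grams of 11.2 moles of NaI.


M(NaI) = 149.89 g/mol
mass = n × M = 11.2 × 149.89 = 1678.77 g

1678.77 g


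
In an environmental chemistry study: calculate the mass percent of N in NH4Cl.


M(NH4Cl) = 1×14.01 + 4×1.008 + 1×35.45 = 53.492 g/mol
Mass of N = 1 × 14.01 = 14.01 g/mol
% N = 14.01/53.492 × 100 = 26.19%

26.19%


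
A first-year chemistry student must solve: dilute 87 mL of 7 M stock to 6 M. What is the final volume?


C1V1 = C2V2
7 × 87 = 6 × V2
V2 = 609/6 = 101.5 mL

101.5 mL


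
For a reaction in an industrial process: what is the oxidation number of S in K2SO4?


2(+1) + x + 4(-2) = 0, so x = +6
Oxidation number: +6

+6


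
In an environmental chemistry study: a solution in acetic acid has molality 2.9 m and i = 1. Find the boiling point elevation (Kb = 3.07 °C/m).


ΔTb = Kb × m × i
= 3.07 × 2.9 × 1
= 8.903 °C

8.903 °C


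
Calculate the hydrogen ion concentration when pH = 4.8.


[H+] = 10^(-pH) = 10^(-4.8)
= 1.58×10^-5 M

1.58×10^-5 M


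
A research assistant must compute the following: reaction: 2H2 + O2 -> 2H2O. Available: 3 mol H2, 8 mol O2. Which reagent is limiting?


Mole ratio available / coefficient:
  H2: 3/2 = 1.500
  O2: 8/1 = 8.000
Smaller ratio is limiting.

H2


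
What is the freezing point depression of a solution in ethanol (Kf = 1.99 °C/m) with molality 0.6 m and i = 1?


ΔTf = Kf × m × i
= 1.99 × 0.6 × 1
= 1.194 °C

1.194 °C


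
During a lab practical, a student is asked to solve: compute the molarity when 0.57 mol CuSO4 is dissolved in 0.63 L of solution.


M = n/V = 0.57/0.63 = 0.905 mol/L

0.905 M


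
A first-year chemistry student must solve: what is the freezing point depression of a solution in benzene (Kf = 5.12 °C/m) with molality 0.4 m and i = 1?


ΔTf = Kf × m × i
= 5.12 × 0.4 × 1
= 2.048 °C

2.048 °C


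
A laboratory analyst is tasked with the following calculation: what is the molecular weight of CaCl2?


M(CaCl2) = 1×40.08 + 2×35.45
= 40.08 + 70.9
= 110.98 g/mol

110.98 g/mol


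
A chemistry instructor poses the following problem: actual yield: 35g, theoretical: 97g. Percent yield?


% yield = actual/theoretical × 100
= 35/97 × 100
= 36.08%

36.08%


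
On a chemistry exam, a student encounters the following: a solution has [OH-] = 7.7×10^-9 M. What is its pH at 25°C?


pOH = -log10([OH-]) = -log10(7.7×10^-9)
= 9 - log10(7.7) = 8.11
pH = 14 - pOH = 14 - 8.11 = 5.89

5.89


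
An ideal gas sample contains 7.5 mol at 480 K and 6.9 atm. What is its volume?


PV = nRT  (R = 0.08206 L·atm/(mol·K))
V = nRT/P = 7.5×0.08206×480/6.9
= 42.814 L

42.814 L


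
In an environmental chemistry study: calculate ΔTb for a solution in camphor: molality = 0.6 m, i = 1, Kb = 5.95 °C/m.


ΔTb = Kb × m × i
= 5.95 × 0.6 × 1
= 3.57 °C

3.57 °C


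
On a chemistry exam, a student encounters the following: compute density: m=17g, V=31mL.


ρ = mass/volume
= 17/31
= 0.548 g/mL

0.548 g/mL


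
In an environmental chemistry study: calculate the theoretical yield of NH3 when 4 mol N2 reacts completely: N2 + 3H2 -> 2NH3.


Mole ratio NH3:N2 = 2:1
n(NH3) = 4 × 2/1 = 8.000 mol
mass = 8.000 × 17.03 = 136.24 g

136.24 g


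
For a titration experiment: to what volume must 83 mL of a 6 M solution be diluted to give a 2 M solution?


C1V1 = C2V2
6 × 83 = 2 × V2
V2 = 498/2 = 249.0 mL

249.0 mL


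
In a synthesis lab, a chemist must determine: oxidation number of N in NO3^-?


x + 3(-2) = -1, so x = +5
Oxidation number: +5

+5


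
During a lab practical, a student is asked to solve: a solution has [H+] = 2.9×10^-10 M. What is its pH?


pH = -log10([H+]) = -log10(2.9×10^-10)
= 10 - log10(2.9)
= 10 - 0.46
= 9.54

9.54


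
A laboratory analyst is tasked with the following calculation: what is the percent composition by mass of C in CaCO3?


M(CaCO3) = 1×40.08 + 1×12.01 + 3×16.0 = 100.09 g/mol
Mass of C = 1 × 12.01 = 12.01 g/mol
% C = 12.01/100.09 × 100 = 12.00%

12.00%


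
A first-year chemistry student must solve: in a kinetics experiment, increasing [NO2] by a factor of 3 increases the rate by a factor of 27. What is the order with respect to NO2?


rate ∝ [NO2]^n
3^n = 27 → n = 3
Order in NO2: 3

3


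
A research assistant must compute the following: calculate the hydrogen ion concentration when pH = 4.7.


[H+] = 10^(-pH) = 10^(-4.7)
= 2.0×10^-5 M

2.0×10^-5 M


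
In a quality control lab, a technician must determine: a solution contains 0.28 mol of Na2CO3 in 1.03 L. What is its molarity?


M = n/V = 0.28/1.03 = 0.272 mol/L

0.272 M


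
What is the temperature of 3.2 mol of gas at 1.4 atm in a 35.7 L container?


PV = nRT  (R = 0.08206 L·atm/(mol·K))
T = PV/(nR) = 1.4×35.7/(3.2×0.08206)
= 49.98/0.262592
= 190.33 K

190.33 K


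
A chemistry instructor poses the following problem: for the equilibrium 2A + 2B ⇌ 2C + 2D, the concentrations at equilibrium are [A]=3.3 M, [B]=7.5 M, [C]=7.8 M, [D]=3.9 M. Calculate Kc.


Kc = [C]^2[D]^2/([A]^2[B]^2)
= (7.8^2 × 3.9^2)/(3.3^2 × 7.5^2)
= 925.3764/612.5625
= 1.511

1.511


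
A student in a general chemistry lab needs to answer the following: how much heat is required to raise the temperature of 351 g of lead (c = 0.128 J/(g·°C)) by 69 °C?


q = mcΔT = 351 × 0.128 × 69
= 3100.03 J

3100.03 J


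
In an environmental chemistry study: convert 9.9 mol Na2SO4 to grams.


M(Na2SO4) = 142.05 g/mol
mass = n × M = 9.9 × 142.05 = 1406.30 g

1406.30 g


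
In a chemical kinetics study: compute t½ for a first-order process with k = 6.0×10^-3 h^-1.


t½ = ln2/k = 0.693147/(6.0×10^-3 h^-1)
= 115.5 h

115.5 h


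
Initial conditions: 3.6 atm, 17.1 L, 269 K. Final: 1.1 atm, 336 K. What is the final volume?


P1V1/T1 = P2V2/T2
V2 = P1V1T2/(T1P2)
= 3.6×17.1×336/(269×1.1)
= 69.903 L

69.903 L


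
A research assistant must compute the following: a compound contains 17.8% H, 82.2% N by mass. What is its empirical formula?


Assume 100 g sample. Moles of each element:
  H: 17.8/1.008 = 17.659 mol
  N: 82.2/14.01 = 5.867 mol
Divide by smallest (5.867):
  H: 17.659/5.867 = 3.01
  N: 5.867/5.867 = 1.0
Empirical formula: NH3

NH3


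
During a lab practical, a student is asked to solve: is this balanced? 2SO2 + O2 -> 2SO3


Equation: 2SO2 + O2 -> 2SO3
Check atoms: O: 6=6, S: 2=2
Balanced

Yes, balanced


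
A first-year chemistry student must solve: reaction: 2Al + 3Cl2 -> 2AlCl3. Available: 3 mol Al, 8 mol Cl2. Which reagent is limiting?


Mole ratio available / coefficient:
  Al: 3/2 = 1.500
  Cl2: 8/3 = 2.667
Smaller ratio is limiting.

Al


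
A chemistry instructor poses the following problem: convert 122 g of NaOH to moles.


M(NaOH) = 40.0 g/mol
n = mass/M = 122/40.0 = 3.05 mol

3.05 mol


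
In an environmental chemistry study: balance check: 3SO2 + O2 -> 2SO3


Equation: 3SO2 + O2 -> 2SO3
Check atoms: O: 8≠6, S: 3≠2
Not balanced

No, not balanced


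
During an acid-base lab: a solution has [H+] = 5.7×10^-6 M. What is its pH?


pH = -log10([H+]) = -log10(5.7×10^-6)
= 6 - log10(5.7)
= 6 - 0.76
= 5.24

5.24


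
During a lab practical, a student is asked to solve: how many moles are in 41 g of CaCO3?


M(CaCO3) = 100.09 g/mol
n = mass/M = 41/100.09 = 0.4096 mol

0.4096 mol


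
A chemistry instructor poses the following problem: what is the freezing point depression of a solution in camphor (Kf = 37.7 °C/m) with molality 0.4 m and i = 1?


ΔTf = Kf × m × i
= 37.7 × 0.4 × 1
= 15.08 °C

15.08 °C


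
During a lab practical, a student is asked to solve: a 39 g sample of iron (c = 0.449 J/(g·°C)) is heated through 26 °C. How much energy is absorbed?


q = mcΔT = 39 × 0.449 × 26
= 455.29 J

455.29 J


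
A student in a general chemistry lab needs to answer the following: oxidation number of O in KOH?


O is usually -2
Oxidation number: -2

-2


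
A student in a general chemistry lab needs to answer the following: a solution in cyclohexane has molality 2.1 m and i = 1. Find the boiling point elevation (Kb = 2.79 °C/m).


ΔTb = Kb × m × i
= 2.79 × 2.1 × 1
= 5.859 °C

5.859 °C


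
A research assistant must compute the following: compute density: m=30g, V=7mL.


ρ = mass/volume
= 30/7
= 4.286 g/mL

4.286 g/mL


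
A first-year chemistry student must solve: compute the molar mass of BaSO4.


M(BaSO4) = 1×137.33 + 1×32.07 + 4×16.0
= 137.33 + 32.07 + 64.0
= 233.4 g/mol

233.4 g/mol


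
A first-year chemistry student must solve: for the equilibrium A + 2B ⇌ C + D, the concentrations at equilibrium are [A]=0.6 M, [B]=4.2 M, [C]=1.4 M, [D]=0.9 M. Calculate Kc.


Kc = [C][D]/([A][B]^2)
= (1.4^1 × 0.9^1)/(0.6^1 × 4.2^2)
= 1.26/10.584
= 0.1190

0.1190


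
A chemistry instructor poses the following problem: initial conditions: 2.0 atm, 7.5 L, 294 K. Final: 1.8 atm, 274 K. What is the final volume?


P1V1/T1 = P2V2/T2
V2 = P1V1T2/(T1P2)
= 2.0×7.5×274/(294×1.8)
= 7.766 L

7.766 L


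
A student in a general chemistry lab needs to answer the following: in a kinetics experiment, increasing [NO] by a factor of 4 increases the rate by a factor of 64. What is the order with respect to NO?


rate ∝ [NO]^n
4^n = 64 → n = 3
Order in NO: 3

3


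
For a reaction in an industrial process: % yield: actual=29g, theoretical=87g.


% yield = actual/theoretical × 100
= 29/87 × 100
= 33.33%

33.33%


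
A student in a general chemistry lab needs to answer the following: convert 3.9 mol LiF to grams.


M(LiF) = 25.94 g/mol
mass = n × M = 3.9 × 25.94 = 101.17 g

101.17 g


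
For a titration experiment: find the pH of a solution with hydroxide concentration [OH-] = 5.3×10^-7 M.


pOH = -log10([OH-]) = -log10(5.3×10^-7)
= 7 - log10(5.3) = 6.28
pH = 14 - pOH = 14 - 6.28 = 7.72

7.72


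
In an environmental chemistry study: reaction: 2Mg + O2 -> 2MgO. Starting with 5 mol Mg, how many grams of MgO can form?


Mole ratio MgO:Mg = 2:2
n(MgO) = 5 × 2/2 = 5.000 mol
mass = 5.000 × 40.31 = 201.55 g

201.55 g


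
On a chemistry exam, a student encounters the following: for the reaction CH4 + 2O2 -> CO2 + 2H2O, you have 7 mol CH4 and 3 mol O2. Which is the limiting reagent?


Mole ratio available / coefficient:
  CH4: 7/1 = 7.000
  O2: 3/2 = 1.500
Smaller ratio is limiting.

O2


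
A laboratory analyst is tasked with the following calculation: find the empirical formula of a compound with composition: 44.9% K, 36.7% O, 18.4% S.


Assume 100 g sample. Moles of each element:
  K: 44.9/39.1 = 1.148 mol
  O: 36.7/16.0 = 2.294 mol
  S: 18.4/32.07 = 0.574 mol
Divide by smallest (0.574):
  K: 1.148/0.574 = 2.0
  O: 2.294/0.574 = 4.0
  S: 0.574/0.574 = 1.0
Empirical formula: K2SO4

K2SO4


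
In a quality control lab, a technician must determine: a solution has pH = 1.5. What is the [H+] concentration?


[H+] = 10^(-pH) = 10^(-1.5)
= 3.16×10^-2 M

3.16×10^-2 M


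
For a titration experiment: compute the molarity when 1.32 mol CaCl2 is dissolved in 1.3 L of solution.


M = n/V = 1.32/1.3 = 1.015 mol/L

1.015 M


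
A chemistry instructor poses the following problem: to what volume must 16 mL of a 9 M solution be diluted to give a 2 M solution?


C1V1 = C2V2
9 × 16 = 2 × V2
V2 = 144/2 = 72.0 mL

72.0 mL


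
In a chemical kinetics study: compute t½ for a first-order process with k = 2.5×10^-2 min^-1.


t½ = ln2/k = 0.693147/(2.5×10^-2 min^-1)
= 27.73 min

27.73 min


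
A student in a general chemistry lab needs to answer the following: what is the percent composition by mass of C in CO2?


M(CO2) = 1×12.01 + 2×16.0 = 44.01 g/mol
Mass of C = 1 × 12.01 = 12.01 g/mol
% C = 12.01/44.01 × 100 = 27.29%

27.29%


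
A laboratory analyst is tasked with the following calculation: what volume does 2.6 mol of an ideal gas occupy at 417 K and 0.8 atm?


PV = nRT  (R = 0.08206 L·atm/(mol·K))
V = nRT/P = 2.6×0.08206×417/0.8
= 111.212 L

111.212 L


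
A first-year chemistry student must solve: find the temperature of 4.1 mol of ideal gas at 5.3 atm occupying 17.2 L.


PV = nRT  (R = 0.08206 L·atm/(mol·K))
T = PV/(nR) = 5.3×17.2/(4.1×0.08206)
= 91.16/0.336446
= 270.95 K

270.95 K


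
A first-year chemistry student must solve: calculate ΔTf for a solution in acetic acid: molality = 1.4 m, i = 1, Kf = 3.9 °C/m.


ΔTf = Kf × m × i
= 3.9 × 1.4 × 1
= 5.46 °C

5.46 °C


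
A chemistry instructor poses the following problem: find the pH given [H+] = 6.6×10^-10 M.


pH = -log10([H+]) = -log10(6.6×10^-10)
= 10 - log10(6.6)
= 10 - 0.82
= 9.18

9.18


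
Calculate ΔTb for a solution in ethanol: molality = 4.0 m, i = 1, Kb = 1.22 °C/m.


ΔTb = Kb × m × i
= 1.22 × 4.0 × 1
= 4.88 °C

4.88 °C


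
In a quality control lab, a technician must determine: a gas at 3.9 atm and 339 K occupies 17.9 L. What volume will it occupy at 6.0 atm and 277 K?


P1V1/T1 = P2V2/T2
V2 = P1V1T2/(T1P2)
= 3.9×17.9×277/(339×6.0)
= 9.507 L

9.507 L


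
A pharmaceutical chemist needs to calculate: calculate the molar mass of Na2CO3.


M(Na2CO3) = 2×22.99 + 1×12.01 + 3×16.0
= 45.98 + 12.01 + 48.0
= 105.99 g/mol

105.99 g/mol


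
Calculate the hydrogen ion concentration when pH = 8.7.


[H+] = 10^(-pH) = 10^(-8.7)
= 2.0×10^-9 M

2.0×10^-9 M


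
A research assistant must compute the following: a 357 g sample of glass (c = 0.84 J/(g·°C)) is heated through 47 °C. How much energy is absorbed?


q = mcΔT = 357 × 0.84 × 47
= 14094.36 J

14094.36 J


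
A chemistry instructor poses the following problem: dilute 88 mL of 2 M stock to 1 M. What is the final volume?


C1V1 = C2V2
2 × 88 = 1 × V2
V2 = 176/1 = 176.0 mL

176.0 mL


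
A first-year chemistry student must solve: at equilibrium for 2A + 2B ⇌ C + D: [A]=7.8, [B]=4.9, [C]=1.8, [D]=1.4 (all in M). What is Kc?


Kc = [C][D]/([A]^2[B]^2)
= (1.8^1 × 1.4^1)/(7.8^2 × 4.9^2)
= 2.52/1460.7684
= 0.001725

0.001725


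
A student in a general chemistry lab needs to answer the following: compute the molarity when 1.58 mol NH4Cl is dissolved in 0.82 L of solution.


M = n/V = 1.58/0.82 = 1.927 mol/L

1.927 M


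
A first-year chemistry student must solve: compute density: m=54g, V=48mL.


ρ = mass/volume
= 54/48
= 1.125 g/mL

1.125 g/mL


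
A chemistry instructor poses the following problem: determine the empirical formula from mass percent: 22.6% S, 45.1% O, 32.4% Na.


Assume 100 g sample. Moles of each element:
  S: 22.6/32.07 = 0.705 mol
  O: 45.1/16.0 = 2.819 mol
  Na: 32.4/22.99 = 1.409 mol
Divide by smallest (0.705):
  S: 0.705/0.705 = 1.0
  O: 2.819/0.705 = 4.0
  Na: 1.409/0.705 = 2.0
Empirical formula: Na2SO4

Na2SO4


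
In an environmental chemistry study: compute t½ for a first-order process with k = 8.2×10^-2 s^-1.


t½ = ln2/k = 0.693147/(8.2×10^-2 s^-1)
= 8.453 s

8.453 s


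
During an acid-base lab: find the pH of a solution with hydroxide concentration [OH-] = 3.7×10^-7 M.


pOH = -log10([OH-]) = -log10(3.7×10^-7)
= 7 - log10(3.7) = 6.43
pH = 14 - pOH = 14 - 6.43 = 7.57

7.57


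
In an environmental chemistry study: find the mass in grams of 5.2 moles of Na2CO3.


M(Na2CO3) = 105.99 g/mol
mass = n × M = 5.2 × 105.99 = 551.15 g

551.15 g


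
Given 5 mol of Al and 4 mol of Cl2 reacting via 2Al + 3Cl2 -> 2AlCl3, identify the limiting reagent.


Mole ratio available / coefficient:
  Al: 5/2 = 2.500
  Cl2: 4/3 = 1.333
Smaller ratio is limiting.

Cl2


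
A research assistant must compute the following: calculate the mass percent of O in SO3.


M(SO3) = 1×32.07 + 3×16.0 = 80.07 g/mol
Mass of O = 3 × 16.0 = 48.00 g/mol
% O = 48.00/80.07 × 100 = 59.95%

59.95%


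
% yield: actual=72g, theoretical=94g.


% yield = actual/theoretical × 100
= 72/94 × 100
= 76.6%

76.6%


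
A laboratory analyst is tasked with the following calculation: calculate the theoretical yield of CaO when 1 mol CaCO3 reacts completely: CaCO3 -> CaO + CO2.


Mole ratio CaO:CaCO3 = 1:1
n(CaO) = 1 × 1/1 = 1.000 mol
mass = 1.000 × 56.08 = 56.08 g

56.08 g


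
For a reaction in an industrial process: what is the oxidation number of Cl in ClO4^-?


x + 4(-2) = -1, so x = +7
Oxidation number: +7

+7


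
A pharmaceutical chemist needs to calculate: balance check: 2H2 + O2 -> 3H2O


Equation: 2H2 + O2 -> 3H2O
Check atoms: H: 4≠6, O: 2≠3
Not balanced

No, not balanced


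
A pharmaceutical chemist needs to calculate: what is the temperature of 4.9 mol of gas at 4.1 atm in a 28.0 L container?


PV = nRT  (R = 0.08206 L·atm/(mol·K))
T = PV/(nR) = 4.1×28.0/(4.9×0.08206)
= 114.80/0.402094
= 285.51 K

285.51 K


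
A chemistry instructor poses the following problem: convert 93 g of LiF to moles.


M(LiF) = 25.94 g/mol
n = mass/M = 93/25.94 = 3.5852 mol

3.5852 mol


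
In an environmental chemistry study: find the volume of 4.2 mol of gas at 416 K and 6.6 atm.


PV = nRT  (R = 0.08206 L·atm/(mol·K))
V = nRT/P = 4.2×0.08206×416/6.6
= 21.724 L

21.724 L


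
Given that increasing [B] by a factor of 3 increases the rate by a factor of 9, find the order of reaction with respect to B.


rate ∝ [B]^n
3^n = 9 → n = 2
Order in B: 2

2


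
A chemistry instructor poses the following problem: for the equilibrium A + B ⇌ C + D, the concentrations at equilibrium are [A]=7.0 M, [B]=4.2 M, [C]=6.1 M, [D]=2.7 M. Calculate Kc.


Kc = [C][D]/([A][B])
= (6.1^1 × 2.7^1)/(7.0^1 × 4.2^1)
= 16.47/29.4
= 0.5602

0.5602


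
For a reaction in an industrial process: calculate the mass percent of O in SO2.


M(SO2) = 1×32.07 + 2×16.0 = 64.07 g/mol
Mass of O = 2 × 16.0 = 32.00 g/mol
% O = 32.00/64.07 × 100 = 49.95%

49.95%


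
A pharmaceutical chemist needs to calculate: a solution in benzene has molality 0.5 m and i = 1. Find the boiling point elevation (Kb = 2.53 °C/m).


ΔTb = Kb × m × i
= 2.53 × 0.5 × 1
= 1.265 °C

1.265 °C


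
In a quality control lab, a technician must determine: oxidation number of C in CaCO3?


(+2) + x + 3(-2) = 0, so x = +4
Oxidation number: +4

+4


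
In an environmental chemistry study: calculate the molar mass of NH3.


M(NH3) = 1×14.01 + 3×1.008
= 14.01 + 3.02
= 17.03 g/mol

17.03 g/mol


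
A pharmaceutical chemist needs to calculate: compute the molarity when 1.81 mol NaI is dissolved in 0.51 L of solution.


M = n/V = 1.81/0.51 = 3.549 mol/L

3.549 M


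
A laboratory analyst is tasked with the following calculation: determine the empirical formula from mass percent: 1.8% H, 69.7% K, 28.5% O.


Assume 100 g sample. Moles of each element:
  H: 1.8/1.008 = 1.786 mol
  K: 69.7/39.1 = 1.783 mol
  O: 28.5/16.0 = 1.781 mol
Divide by smallest (1.781):
  H: 1.786/1.781 = 1.0
  K: 1.783/1.781 = 1.0
  O: 1.781/1.781 = 1.0
Empirical formula: KOH

KOH


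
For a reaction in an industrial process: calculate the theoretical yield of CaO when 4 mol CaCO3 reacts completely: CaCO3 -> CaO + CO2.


Mole ratio CaO:CaCO3 = 1:1
n(CaO) = 4 × 1/1 = 4.000 mol
mass = 4.000 × 56.08 = 224.32 g

224.32 g


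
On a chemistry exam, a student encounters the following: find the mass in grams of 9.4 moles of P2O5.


M(P2O5) = 141.94 g/mol
mass = n × M = 9.4 × 141.94 = 1334.24 g

1334.24 g


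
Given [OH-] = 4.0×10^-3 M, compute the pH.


pOH = -log10([OH-]) = -log10(4.0×10^-3)
= 3 - log10(4.0) = 2.4
pH = 14 - pOH = 14 - 2.4 = 11.6

11.6


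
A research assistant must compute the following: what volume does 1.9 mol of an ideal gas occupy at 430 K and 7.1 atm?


PV = nRT  (R = 0.08206 L·atm/(mol·K))
V = nRT/P = 1.9×0.08206×430/7.1
= 9.443 L

9.443 L


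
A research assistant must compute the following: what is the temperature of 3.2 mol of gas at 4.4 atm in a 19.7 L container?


PV = nRT  (R = 0.08206 L·atm/(mol·K))
T = PV/(nR) = 4.4×19.7/(3.2×0.08206)
= 86.68/0.262592
= 330.09 K

330.09 K


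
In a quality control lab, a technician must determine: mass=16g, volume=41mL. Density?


ρ = mass/volume
= 16/41
= 0.39 g/mL

0.39 g/mL


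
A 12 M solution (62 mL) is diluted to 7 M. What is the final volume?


C1V1 = C2V2
12 × 62 = 7 × V2
V2 = 744/7 = 106.29 mL

106.29 mL


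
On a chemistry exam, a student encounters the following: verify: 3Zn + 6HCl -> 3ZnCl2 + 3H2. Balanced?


Equation: 3Zn + 6HCl -> 3ZnCl2 + 3H2
Check atoms: Cl: 6=6, H: 6=6, Zn: 3=3
Balanced

Yes, balanced


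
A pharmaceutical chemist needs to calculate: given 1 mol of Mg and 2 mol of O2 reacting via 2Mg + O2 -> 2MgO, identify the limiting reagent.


Mole ratio available / coefficient:
  Mg: 1/2 = 0.500
  O2: 2/1 = 2.000
Smaller ratio is limiting.

Mg


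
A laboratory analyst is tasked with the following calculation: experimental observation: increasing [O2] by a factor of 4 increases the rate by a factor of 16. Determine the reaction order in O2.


rate ∝ [O2]^n
4^n = 16 → n = 2
Order in O2: 2

2


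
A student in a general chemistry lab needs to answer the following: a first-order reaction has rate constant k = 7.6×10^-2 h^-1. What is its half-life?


t½ = ln2/k = 0.693147/(7.6×10^-2 h^-1)
= 9.120 h

9.120 h


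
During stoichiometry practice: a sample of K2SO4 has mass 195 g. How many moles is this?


M(K2SO4) = 174.27 g/mol
n = mass/M = 195/174.27 = 1.119 mol

1.119 mol


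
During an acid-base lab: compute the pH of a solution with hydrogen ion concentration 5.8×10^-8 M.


pH = -log10([H+]) = -log10(5.8×10^-8)
= 8 - log10(5.8)
= 8 - 0.76
= 7.24

7.24


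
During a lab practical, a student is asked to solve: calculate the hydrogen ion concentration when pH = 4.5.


[H+] = 10^(-pH) = 10^(-4.5)
= 3.16×10^-5 M

3.16×10^-5 M


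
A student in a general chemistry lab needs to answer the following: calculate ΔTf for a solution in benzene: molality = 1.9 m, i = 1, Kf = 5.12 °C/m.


ΔTf = Kf × m × i
= 5.12 × 1.9 × 1
= 9.728 °C

9.728 °C


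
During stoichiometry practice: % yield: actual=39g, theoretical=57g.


% yield = actual/theoretical × 100
= 39/57 × 100
= 68.42%

68.42%


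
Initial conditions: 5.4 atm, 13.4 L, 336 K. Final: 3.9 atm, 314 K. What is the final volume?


P1V1/T1 = P2V2/T2
V2 = P1V1T2/(T1P2)
= 5.4×13.4×314/(336×3.9)
= 17.339 L

17.339 L


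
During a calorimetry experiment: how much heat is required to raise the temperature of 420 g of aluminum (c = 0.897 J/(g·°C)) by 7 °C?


q = mcΔT = 420 × 0.897 × 7
= 2637.18 J

2637.18 J


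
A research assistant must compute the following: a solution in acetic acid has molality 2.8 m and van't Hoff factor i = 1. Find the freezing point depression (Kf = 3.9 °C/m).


ΔTf = Kf × m × i
= 3.9 × 2.8 × 1
= 10.92 °C

10.92 °C


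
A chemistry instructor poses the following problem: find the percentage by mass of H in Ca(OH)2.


M(Ca(OH)2) = 1×40.08 + 2×16.0 + 2×1.008 = 74.096 g/mol
Mass of H = 2 × 1.008 = 2.016 g/mol
% H = 2.016/74.096 × 100 = 2.72%

2.72%


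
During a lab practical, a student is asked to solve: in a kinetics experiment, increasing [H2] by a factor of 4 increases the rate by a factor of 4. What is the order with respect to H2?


rate ∝ [H2]^n
4^n = 4 → n = 1
Order in H2: 1

1


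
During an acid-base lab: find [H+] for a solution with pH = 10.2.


[H+] = 10^(-pH) = 10^(-10.2)
= 6.31×10^-11 M

6.31×10^-11 M


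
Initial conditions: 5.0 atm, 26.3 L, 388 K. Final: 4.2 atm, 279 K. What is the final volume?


P1V1/T1 = P2V2/T2
V2 = P1V1T2/(T1P2)
= 5.0×26.3×279/(388×4.2)
= 22.514 L

22.514 L


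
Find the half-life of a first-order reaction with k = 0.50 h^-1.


t½ = ln2/k = 0.693147/(0.50 h^-1)
= 1.386 h

1.386 h


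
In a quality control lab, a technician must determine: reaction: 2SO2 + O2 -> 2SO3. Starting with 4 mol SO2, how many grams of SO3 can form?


Mole ratio SO3:SO2 = 2:2
n(SO3) = 4 × 2/2 = 4.000 mol
mass = 4.000 × 80.07 = 320.28 g

320.28 g


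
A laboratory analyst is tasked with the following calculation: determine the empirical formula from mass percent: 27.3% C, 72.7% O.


Assume 100 g sample. Moles of each element:
  C: 27.3/12.01 = 2.273 mol
  O: 72.7/16.0 = 4.544 mol
Divide by smallest (2.273):
  C: 2.273/2.273 = 1.0
  O: 4.544/2.273 = 2.0
Empirical formula: CO2

CO2


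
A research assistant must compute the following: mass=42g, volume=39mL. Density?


ρ = mass/volume
= 42/39
= 1.077 g/mL

1.077 g/mL


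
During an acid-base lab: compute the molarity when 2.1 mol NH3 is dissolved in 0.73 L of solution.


M = n/V = 2.1/0.73 = 2.877 mol/L

2.877 M


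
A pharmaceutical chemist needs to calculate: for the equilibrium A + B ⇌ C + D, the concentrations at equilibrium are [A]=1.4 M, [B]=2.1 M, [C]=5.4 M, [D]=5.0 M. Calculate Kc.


Kc = [C][D]/([A][B])
= (5.4^1 × 5.0^1)/(1.4^1 × 2.1^1)
= 27/2.94
= 9.184

9.184


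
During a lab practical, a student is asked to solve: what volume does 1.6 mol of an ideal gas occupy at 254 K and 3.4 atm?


PV = nRT  (R = 0.08206 L·atm/(mol·K))
V = nRT/P = 1.6×0.08206×254/3.4
= 9.809 L

9.809 L


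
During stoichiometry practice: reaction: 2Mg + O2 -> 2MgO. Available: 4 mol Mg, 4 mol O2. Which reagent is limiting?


Mole ratio available / coefficient:
  Mg: 4/2 = 2.000
  O2: 4/1 = 4.000
Smaller ratio is limiting.

Mg


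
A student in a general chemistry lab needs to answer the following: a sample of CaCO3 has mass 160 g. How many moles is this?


M(CaCO3) = 100.09 g/mol
n = mass/M = 160/100.09 = 1.5986 mol

1.5986 mol


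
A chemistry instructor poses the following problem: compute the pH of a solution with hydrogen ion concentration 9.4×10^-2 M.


pH = -log10([H+]) = -log10(9.4×10^-2)
= 2 - log10(9.4)
= 2 - 0.97
= 1.03

1.03


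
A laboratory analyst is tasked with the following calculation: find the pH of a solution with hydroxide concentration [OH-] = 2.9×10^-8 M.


pOH = -log10([OH-]) = -log10(2.9×10^-8)
= 8 - log10(2.9) = 7.54
pH = 14 - pOH = 14 - 7.54 = 6.46

6.46


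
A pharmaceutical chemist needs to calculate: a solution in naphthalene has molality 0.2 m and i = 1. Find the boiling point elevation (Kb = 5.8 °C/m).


ΔTb = Kb × m × i
= 5.8 × 0.2 × 1
= 1.16 °C

1.16 °C


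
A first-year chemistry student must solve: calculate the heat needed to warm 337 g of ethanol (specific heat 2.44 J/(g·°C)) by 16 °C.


q = mcΔT = 337 × 2.44 × 16
= 13156.48 J

13156.48 J


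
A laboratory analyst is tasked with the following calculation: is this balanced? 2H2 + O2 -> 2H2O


Equation: 2H2 + O2 -> 2H2O
Check atoms: H: 4=4, O: 2=2
Balanced

Yes, balanced


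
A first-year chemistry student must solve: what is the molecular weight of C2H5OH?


M(C2H5OH) = 2×12.01 + 6×1.008 + 1×16.0
= 24.02 + 6.05 + 16.0
= 46.07 g/mol

46.07 g/mol


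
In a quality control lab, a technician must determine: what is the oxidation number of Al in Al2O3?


Al is +3
Oxidation number: +3

+3


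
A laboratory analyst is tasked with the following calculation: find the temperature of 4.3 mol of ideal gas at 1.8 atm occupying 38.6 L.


PV = nRT  (R = 0.08206 L·atm/(mol·K))
T = PV/(nR) = 1.8×38.6/(4.3×0.08206)
= 69.48/0.352858
= 196.91 K

196.91 K


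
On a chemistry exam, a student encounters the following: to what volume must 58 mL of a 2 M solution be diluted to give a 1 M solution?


C1V1 = C2V2
2 × 58 = 1 × V2
V2 = 116/1 = 116.0 mL

116.0 mL


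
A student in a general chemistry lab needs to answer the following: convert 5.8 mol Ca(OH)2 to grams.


M(Ca(OH)2) = 74.1 g/mol
mass = n × M = 5.8 × 74.1 = 429.78 g

429.78 g


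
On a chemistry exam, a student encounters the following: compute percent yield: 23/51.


% yield = actual/theoretical × 100
= 23/51 × 100
= 45.1%

45.1%


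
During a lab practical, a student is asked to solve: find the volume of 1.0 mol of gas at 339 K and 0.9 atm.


PV = nRT  (R = 0.08206 L·atm/(mol·K))
V = nRT/P = 1.0×0.08206×339/0.9
= 30.909 L

30.909 L


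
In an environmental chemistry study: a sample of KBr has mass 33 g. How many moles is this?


M(KBr) = 119.0 g/mol
n = mass/M = 33/119.0 = 0.2773 mol

0.2773 mol


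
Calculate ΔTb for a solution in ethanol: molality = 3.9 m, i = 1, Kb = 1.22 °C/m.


ΔTb = Kb × m × i
= 1.22 × 3.9 × 1
= 4.758 °C

4.758 °C


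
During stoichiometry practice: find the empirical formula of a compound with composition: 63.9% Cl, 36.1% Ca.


Assume 100 g sample. Moles of each element:
  Cl: 63.9/35.45 = 1.803 mol
  Ca: 36.1/40.08 = 0.901 mol
Divide by smallest (0.901):
  Cl: 1.803/0.901 = 2.0
  Ca: 0.901/0.901 = 1.0
Empirical formula: CaCl2

CaCl2


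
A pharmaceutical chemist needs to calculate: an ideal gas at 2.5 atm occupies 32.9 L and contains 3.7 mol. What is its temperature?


PV = nRT  (R = 0.08206 L·atm/(mol·K))
T = PV/(nR) = 2.5×32.9/(3.7×0.08206)
= 82.25/0.303622
= 270.90 K

270.90 K


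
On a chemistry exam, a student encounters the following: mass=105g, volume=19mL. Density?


ρ = mass/volume
= 105/19
= 5.526 g/mL

5.526 g/mL


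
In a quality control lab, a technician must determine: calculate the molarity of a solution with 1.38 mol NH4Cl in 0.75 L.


M = n/V = 1.38/0.75 = 1.840 mol/L

1.840 M


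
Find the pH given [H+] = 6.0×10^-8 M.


pH = -log10([H+]) = -log10(6.0×10^-8)
= 8 - log10(6.0)
= 8 - 0.78
= 7.22

7.22


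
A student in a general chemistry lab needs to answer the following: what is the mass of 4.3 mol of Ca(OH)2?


M(Ca(OH)2) = 74.1 g/mol
mass = n × M = 4.3 × 74.1 = 318.63 g

318.63 g


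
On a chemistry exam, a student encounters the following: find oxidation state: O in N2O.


O is usually -2
Oxidation number: -2

-2


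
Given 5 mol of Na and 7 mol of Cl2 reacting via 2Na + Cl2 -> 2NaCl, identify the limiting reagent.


Mole ratio available / coefficient:
  Na: 5/2 = 2.500
  Cl2: 7/1 = 7.000
Smaller ratio is limiting.

Na


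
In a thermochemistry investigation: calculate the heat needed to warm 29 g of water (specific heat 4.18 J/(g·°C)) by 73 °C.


q = mcΔT = 29 × 4.18 × 73
= 8849.06 J

8849.06 J


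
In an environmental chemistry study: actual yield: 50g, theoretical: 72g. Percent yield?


% yield = actual/theoretical × 100
= 50/72 × 100
= 69.44%

69.44%


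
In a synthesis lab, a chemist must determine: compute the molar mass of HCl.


M(HCl) = 1×1.008 + 1×35.45
= 1.01 + 35.45
= 36.46 g/mol

36.46 g/mol


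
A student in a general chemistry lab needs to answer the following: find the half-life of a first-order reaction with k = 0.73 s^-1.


t½ = ln2/k = 0.693147/(0.73 s^-1)
= 0.9495 s

0.9495 s


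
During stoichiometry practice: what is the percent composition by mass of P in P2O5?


M(P2O5) = 2×30.97 + 5×16.0 = 141.94 g/mol
Mass of P = 2 × 30.97 = 61.94 g/mol
% P = 61.94/141.94 × 100 = 43.64%

43.64%


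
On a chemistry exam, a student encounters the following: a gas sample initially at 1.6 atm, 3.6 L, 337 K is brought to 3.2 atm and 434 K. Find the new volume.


P1V1/T1 = P2V2/T2
V2 = P1V1T2/(T1P2)
= 1.6×3.6×434/(337×3.2)
= 2.318 L

2.318 L


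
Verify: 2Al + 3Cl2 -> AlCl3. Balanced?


Equation: 2Al + 3Cl2 -> AlCl3
Check atoms: Al: 2≠1, Cl: 6≠3
Not balanced

No, not balanced


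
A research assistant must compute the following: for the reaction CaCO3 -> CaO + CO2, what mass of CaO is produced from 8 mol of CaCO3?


Mole ratio CaO:CaCO3 = 1:1
n(CaO) = 8 × 1/1 = 8.000 mol
mass = 8.000 × 56.08 = 448.64 g

448.64 g


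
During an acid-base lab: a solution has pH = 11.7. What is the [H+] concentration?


[H+] = 10^(-pH) = 10^(-11.7)
= 2.0×10^-12 M

2.0×10^-12 M


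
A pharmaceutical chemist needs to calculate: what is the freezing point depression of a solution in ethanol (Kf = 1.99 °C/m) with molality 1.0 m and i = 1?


ΔTf = Kf × m × i
= 1.99 × 1.0 × 1
= 1.99 °C

1.99 °C


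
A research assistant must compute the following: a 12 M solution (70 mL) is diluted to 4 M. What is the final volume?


C1V1 = C2V2
12 × 70 = 4 × V2
V2 = 840/4 = 210.0 mL

210.0 mL


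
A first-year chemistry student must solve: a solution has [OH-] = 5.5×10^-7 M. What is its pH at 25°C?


pOH = -log10([OH-]) = -log10(5.5×10^-7)
= 7 - log10(5.5) = 6.26
pH = 14 - pOH = 14 - 6.26 = 7.74

7.74


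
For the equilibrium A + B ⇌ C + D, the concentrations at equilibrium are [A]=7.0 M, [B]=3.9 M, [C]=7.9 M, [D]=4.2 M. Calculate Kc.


Kc = [C][D]/([A][B])
= (7.9^1 × 4.2^1)/(7.0^1 × 3.9^1)
= 33.18/27.3
= 1.215

1.215


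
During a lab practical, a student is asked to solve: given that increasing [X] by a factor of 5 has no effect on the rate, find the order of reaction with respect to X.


rate ∝ [X]^n
rate ∝ [X]^0
Order in X: 0

0


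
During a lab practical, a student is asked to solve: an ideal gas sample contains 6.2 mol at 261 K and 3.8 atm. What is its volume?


PV = nRT  (R = 0.08206 L·atm/(mol·K))
V = nRT/P = 6.2×0.08206×261/3.8
= 34.945 L

34.945 L


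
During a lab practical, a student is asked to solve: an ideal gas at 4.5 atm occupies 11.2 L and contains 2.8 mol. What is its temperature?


PV = nRT  (R = 0.08206 L·atm/(mol·K))
T = PV/(nR) = 4.5×11.2/(2.8×0.08206)
= 50.40/0.229768
= 219.35 K

219.35 K


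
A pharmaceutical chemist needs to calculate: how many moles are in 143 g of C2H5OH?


M(C2H5OH) = 46.07 g/mol
n = mass/M = 143/46.07 = 3.104 mol

3.104 mol


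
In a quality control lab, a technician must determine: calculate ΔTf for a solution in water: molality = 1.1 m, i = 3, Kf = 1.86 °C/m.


ΔTf = Kf × m × i
= 1.86 × 1.1 × 3
= 6.138 °C

6.138 °C
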